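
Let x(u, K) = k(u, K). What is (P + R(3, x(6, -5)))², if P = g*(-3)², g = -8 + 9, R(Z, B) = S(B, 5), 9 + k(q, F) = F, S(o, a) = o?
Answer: 25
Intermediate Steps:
k(q, F) = -9 + F
x(u, K) = -9 + K
R(Z, B) = B
g = 1
P = 9 (P = 1*(-3)² = 1*9 = 9)
(P + R(3, x(6, -5)))² = (9 + (-9 - 5))² = (9 - 14)² = (-5)² = 25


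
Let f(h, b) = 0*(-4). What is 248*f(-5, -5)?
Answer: 0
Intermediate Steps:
f(h, b) = 0
248*f(-5, -5) = 248*0 = 0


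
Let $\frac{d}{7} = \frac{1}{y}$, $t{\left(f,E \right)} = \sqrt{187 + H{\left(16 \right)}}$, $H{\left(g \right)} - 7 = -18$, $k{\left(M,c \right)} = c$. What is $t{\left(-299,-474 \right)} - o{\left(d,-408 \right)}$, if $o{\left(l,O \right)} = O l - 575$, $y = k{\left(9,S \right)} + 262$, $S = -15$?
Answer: $\frac{144881}{247} + 4 \sqrt{11} \approx 599.83$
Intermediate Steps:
$H{\left(g \right)} = -11$ ($H{\left(g \right)} = 7 - 18 = -11$)
$y = 247$ ($y = -15 + 262 = 247$)
$t{\left(f,E \right)} = 4 \sqrt{11}$ ($t{\left(f,E \right)} = \sqrt{187 - 11} = \sqrt{176} = 4 \sqrt{11}$)
$d = \frac{7}{247} \approx 0.02834$
$o{\left(l,O \right)} = -575 + O l$
$t{\left(-299,-474 \right)} - o{\left(d,-408 \right)} = 4 \sqrt{11} - \left(-575 - \frac{2856}{247}\right) = 4 \sqrt{11} - - \frac{144881}{247} = 4 \sqrt{11} + \frac{144881}{247} = \frac{144881}{247} + 4 \sqrt{11}$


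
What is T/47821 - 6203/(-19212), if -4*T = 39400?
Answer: 107395463/918737052 ≈ 0.11689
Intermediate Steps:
T = -9850 (T = -¼*39400 = -9850)
T/47821 - 6203/(-19212) = -9850/47821 - 6203/(-19212) = -9850*1/47821 - 6203*(-1/19212) = -9850/47821 + 6203/19212 = 107395463/918737052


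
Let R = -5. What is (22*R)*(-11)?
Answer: 1210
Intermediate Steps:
(22*R)*(-11) = (22*(-5))*(-11) = -110*(-11) = 1210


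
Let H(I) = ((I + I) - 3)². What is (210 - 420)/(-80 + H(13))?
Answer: -210/449 ≈ -0.46771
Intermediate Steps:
H(I) = (-3 + 2*I)² (H(I) = (2*I - 3)² = (-3 + 2*I)²)
(210 - 420)/(-80 + H(13)) = (210 - 420)/(-80 + (-3 + 2*13)²) = -210/(-80 + (-3 + 26)²) = -210/(-80 + 23²) = -210/(-80 + 529) = -210/449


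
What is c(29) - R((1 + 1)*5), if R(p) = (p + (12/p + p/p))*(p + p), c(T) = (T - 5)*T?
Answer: 452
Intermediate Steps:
c(T) = T*(-5 + T) (c(T) = (-5 + T)*T = T*(-5 + T))
R(p) = 2*p*(1 + p + 12/p) (R(p) = (p + (12/p + 1))*(2*p) = (p + (1 + 12/p))*(2*p) = (1 + p + 12/p)*(2*p) = 2*p*(1 + p + 12/p))
c(29) - R((1 + 1)*5) = 29*(-5 + 29) - (24 + 2*((1 + 1)*5) + 2*((1 + 1)*5)²) = 29*24 - (24 + 2*(2*5) + 2*(2*5)²) = 696 - (24 + 2*10 + 2*10²) = 696 - (24 + 20 + 2*100) = 696 - (24 + 20 + 200) = 696 - 1*244 = 696 - 244 = 452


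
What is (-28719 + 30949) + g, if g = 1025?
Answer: 3255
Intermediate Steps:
(-28719 + 30949) + g = (-28719 + 30949) + 1025 = 2230 + 1025 = 3255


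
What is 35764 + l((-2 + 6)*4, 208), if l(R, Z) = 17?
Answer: 35781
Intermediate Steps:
35764 + l((-2 + 6)*4, 208) = 35764 + 17 = 35781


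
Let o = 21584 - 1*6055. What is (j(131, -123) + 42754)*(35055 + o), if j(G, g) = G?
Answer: 2169294840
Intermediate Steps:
o = 15529 (o = 21584 - 6055 = 15529)
(j(131, -123) + 42754)*(35055 + o) = (131 + 42754)*(35055 + 15529) = 42885*50584 = 2169294840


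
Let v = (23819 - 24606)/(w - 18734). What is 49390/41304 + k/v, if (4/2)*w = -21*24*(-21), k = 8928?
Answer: 2478469589717/16253124 ≈ 1.5249e+5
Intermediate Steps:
w = 5292 (w = (-21*24*(-21))/2 = (-504*(-21))/2 = (½)*10584 = 5292)
v = 787/13442 (v = (23819 - 24606)/(5292 - 18734) = -787/(-13442) = -787*(-1/13442) = 787/13442 ≈ 0.058548)
49390/41304 + k/v = 49390/41304 + 8928/(787/13442) = 49390*(1/41304) + 8928*(13442/787) = 24695/20652 + 120010176/787 = 2478469589717/16253124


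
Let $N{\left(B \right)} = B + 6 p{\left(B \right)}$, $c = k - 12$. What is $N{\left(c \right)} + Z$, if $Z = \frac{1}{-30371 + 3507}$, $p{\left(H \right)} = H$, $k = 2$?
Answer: $- \frac{1880481}{26864} \approx -70.0$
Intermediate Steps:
$Z = - \frac{1}{26864}$ ($Z = \frac{1}{-26864} = - \frac{1}{26864} \approx -3.7225 \cdot 10^{-5}$)
$c = -10$ ($c = 2 - 12 = -10$)
$N{\left(B \right)} = 7 B$ ($N{\left(B \right)} = B + 6 B = 7 B$)
$N{\left(c \right)} + Z = 7 \left(-10\right) - \frac{1}{26864} = -70 - \frac{1}{26864} = - \frac{1880481}{26864}$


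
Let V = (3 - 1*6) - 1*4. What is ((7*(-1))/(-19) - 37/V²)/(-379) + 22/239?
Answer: 7848718/84330911 ≈ 0.093071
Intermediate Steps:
V = -7 (V = (3 - 6) - 4 = -3 - 4 = -7)
((7*(-1))/(-19) - 37/V²)/(-379) + 22/239 = ((7*(-1))/(-19) - 37/((-7)²))/(-379) + 22/239 = (-7*(-1/19) - 37/49)*(-1/379) + 22*(1/239) = (7/19 - 37*1/49)*(-1/379) + 22/239 = (7/19 - 37/49)*(-1/379) + 22/239 = -360/931*(-1/379) + 22/239 = 360/352849 + 22/239 = 7848718/84330911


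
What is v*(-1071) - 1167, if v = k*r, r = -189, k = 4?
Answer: 808509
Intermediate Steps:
v = -756 (v = 4*(-189) = -756)
v*(-1071) - 1167 = -756*(-1071) - 1167 = 809676 - 1167 = 808509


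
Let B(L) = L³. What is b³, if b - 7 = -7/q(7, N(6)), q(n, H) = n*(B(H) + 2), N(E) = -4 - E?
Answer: 341092546803/994011992 ≈ 343.15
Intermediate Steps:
q(n, H) = n*(2 + H³) (q(n, H) = n*(H³ + 2) = n*(2 + H³))
b = 6987/998 (b = 7 - 7*1/(7*(2 + (-4 - 1*6)³)) = 7 - 7*1/(7*(2 + (-4 - 6)³)) = 7 - 7*1/(7*(2 + (-10)³)) = 7 - 7*1/(7*(2 - 1000)) = 7 - 7/(7*(-998)) = 7 - 7/(-6986) = 7 - 7*(-1/6986) = 7 + 1/998 = 6987/998 ≈ 7.0010)
b³ = (6987/998)³ = 341092546803/994011992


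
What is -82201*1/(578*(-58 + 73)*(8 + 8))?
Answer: -82201/138720 ≈ -0.59257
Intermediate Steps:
-82201*1/(578*(-58 + 73)*(8 + 8)) = -82201/((15*16)*578) = -82201/(240*578) = -82201/138720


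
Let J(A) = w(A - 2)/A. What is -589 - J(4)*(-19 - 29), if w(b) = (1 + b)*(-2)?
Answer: -661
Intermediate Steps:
w(b) = -2 - 2*b
J(A) = (2 - 2*A)/A (J(A) = (-2 - 2*(A - 2))/A = (-2 - 2*(-2 + A))/A = (-2 + (4 - 2*A))/A = (2 - 2*A)/A)
-589 - J(4)*(-19 - 29) = -589 - (-2 + 2/4)*(-19 - 29) = -589 - (-2 + 2*(¼))*(-48) = -589 - (-2 + ½)*(-48) = -589 - (-3)*(-48)/2 = -589 - 1*72 = -589 - 72 = -661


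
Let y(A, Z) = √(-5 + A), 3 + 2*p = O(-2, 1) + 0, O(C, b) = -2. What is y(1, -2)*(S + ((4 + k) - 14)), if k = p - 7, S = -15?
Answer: -69*I ≈ -69.0*I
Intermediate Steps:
p = -5/2 (p = -3/2 + (-2 + 0)/2 = -3/2 + (½)*(-2) = -3/2 - 1 = -5/2 ≈ -2.5000)
k = -19/2 (k = -5/2 - 7 = -19/2 ≈ -9.5000)
y(1, -2)*(S + ((4 + k) - 14)) = √(-5 + 1)*(-15 + ((4 - 19/2) - 14)) = √(-4)*(-15 + (-11/2 - 14)) = (2*I)*(-15 - 39/2) = (2*I)*(-69/2) = -69*I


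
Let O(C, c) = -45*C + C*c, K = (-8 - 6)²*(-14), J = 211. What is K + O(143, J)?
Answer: 20994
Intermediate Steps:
K = -2744 (K = (-14)²*(-14) = 196*(-14) = -2744)
K + O(143, J) = -2744 + 143*(-45 + 211) = -2744 + 143*166 = -2744 + 23738 = 20994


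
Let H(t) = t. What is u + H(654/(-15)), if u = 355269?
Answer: 1776127/5 ≈ 3.5523e+5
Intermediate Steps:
u + H(654/(-15)) = 355269 + 654/(-15) = 355269 + 654*(-1/15) = 355269 - 218/5 = 1776127/5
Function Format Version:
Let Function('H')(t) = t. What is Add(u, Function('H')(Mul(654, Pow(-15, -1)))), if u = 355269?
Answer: Rational(1776127, 5) ≈ 3.5523e+5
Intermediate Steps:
Add(u, Function('H')(Mul(654, Pow(-15, -1)))) = Add(355269, Mul(654, Pow(-15, -1))) = Add(355269, Mul(654, Rational(-1, 15))) = Add(355269, Rational(-218, 5)) = Rational(1776127, 5)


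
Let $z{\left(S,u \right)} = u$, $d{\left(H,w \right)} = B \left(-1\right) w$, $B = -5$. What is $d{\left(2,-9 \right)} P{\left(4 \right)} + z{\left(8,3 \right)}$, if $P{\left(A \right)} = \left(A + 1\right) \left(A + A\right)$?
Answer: $-1797$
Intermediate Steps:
$d{\left(H,w \right)} = 5 w$ ($d{\left(H,w \right)} = \left(-5\right) \left(-1\right) w = 5 w$)
$P{\left(A \right)} = 2 A \left(1 + A\right)$ ($P{\left(A \right)} = \left(1 + A\right) 2 A = 2 A \left(1 + A\right)$)
$d{\left(2,-9 \right)} P{\left(4 \right)} + z{\left(8,3 \right)} = 5 \left(-9\right) 2 \cdot 4 \left(1 + 4\right) + 3 = - 45 \cdot 2 \cdot 4 \cdot 5 + 3 = \left(-45\right) 40 + 3 = -1800 + 3 = -1797$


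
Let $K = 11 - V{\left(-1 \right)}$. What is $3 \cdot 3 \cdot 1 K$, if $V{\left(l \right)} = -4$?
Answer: $135$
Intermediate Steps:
$K = 15$ ($K = 11 - -4 = 11 + 4 = 15$)
$3 \cdot 3 \cdot 1 K = 3 \cdot 3 \cdot 1 \cdot 15 = 9 \cdot 1 \cdot 15 = 9 \cdot 15 = 135$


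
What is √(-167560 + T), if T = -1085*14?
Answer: 5*I*√7310 ≈ 427.49*I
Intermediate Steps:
T = -15190
√(-167560 + T) = √(-167560 - 15190) = √(-182750) = 5*I*√7310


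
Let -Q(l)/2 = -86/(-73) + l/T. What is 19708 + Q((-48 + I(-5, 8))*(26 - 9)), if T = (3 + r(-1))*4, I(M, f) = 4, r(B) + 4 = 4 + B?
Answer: 1452163/73 ≈ 19893.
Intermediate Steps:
r(B) = B (r(B) = -4 + (4 + B) = B)
T = 8 (T = (3 - 1)*4 = 2*4 = 8)
Q(l) = -172/73 - l/4 (Q(l) = -2*(-86/(-73) + l/8) = -2*(-86*(-1/73) + l*(⅛)) = -2*(86/73 + l/8) = -172/73 - l/4)
19708 + Q((-48 + I(-5, 8))*(26 - 9)) = 19708 + (-172/73 - (-48 + 4)*(26 - 9)/4) = 19708 + (-172/73 - (-11)*17) = 19708 + (-172/73 - ¼*(-748)) = 19708 + (-172/73 + 187) = 19708 + 13479/73 = 1452163/73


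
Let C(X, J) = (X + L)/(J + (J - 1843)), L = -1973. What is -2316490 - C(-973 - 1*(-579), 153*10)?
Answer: -2819165963/1217 ≈ -2.3165e+6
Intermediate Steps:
C(X, J) = (-1973 + X)/(-1843 + 2*J) (C(X, J) = (X - 1973)/(J + (J - 1843)) = (-1973 + X)/(J + (-1843 + J)) = (-1973 + X)/(-1843 + 2*J))
-2316490 - C(-973 - 1*(-579), 153*10) = -2316490 - (-1973 + (-973 - 1*(-579)))/(-1843 + 2*(153*10)) = -2316490 - (-1973 + (-973 + 579))/(-1843 + 2*1530) = -2316490 - (-1973 - 394)/(-1843 + 3060) = -2316490 - (-2367)/1217 = -2316490 - 1*(-2367/1217) = -2316490 + 2367/1217 = -2819165963/1217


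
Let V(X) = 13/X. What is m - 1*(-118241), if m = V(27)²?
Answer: 86197858/729 ≈ 1.1824e+5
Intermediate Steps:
m = 169/729 (m = (13/27)² = 169/729 ≈ 0.23182)
m - 1*(-118241) = 169/729 - 1*(-118241) = 169/729 + 118241 = 86197858/729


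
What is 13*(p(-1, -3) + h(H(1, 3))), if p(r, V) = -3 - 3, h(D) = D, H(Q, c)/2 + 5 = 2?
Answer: -156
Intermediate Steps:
H(Q, c) = -6 (H(Q, c) = -10 + 2*2 = -10 + 4 = -6)
p(r, V) = -6
13*(p(-1, -3) + h(H(1, 3))) = 13*(-6 - 6) = 13*(-12) = -156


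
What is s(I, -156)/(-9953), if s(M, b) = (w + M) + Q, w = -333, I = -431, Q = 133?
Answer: 631/9953 ≈ 0.063398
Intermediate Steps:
s(M, b) = -200 + M (s(M, b) = (-333 + M) + 133 = -200 + M)
s(I, -156)/(-9953) = (-200 - 431)/(-9953) = -631*(-1/9953) = 631/9953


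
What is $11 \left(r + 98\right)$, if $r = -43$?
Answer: $605$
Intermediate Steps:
$11 \left(r + 98\right) = 11 \left(-43 + 98\right) = 11 \cdot 55 = 605$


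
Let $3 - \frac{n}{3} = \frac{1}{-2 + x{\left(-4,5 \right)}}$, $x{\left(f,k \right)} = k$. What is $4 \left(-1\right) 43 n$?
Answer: $-1376$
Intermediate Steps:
$n = 8$ ($n = 9 - \frac{3}{-2 + 5} = 9 - \frac{3}{3} = 9 - 1 = 8$)
$4 \left(-1\right) 43 n = 4 \left(-1\right) 43 \cdot 8 = \left(-4\right) 43 \cdot 8 = \left(-172\right) 8 = -1376$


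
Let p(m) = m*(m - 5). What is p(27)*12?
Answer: 7128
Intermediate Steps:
p(m) = m*(-5 + m)
p(27)*12 = (27*(-5 + 27))*12 = (27*22)*12 = 594*12 = 7128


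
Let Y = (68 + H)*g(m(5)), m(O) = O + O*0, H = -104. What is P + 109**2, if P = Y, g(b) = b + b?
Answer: 11521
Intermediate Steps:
m(O) = O (m(O) = O + 0 = O)
g(b) = 2*b
Y = -360 (Y = (68 - 104)*(2*5) = -36*10 = -360)
P = -360
P + 109**2 = -360 + 109**2 = -360 + 11881 = 11521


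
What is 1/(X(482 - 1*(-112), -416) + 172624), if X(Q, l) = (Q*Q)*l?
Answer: -1/146607152 ≈ -6.8209e-9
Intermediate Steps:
X(Q, l) = l*Q² (X(Q, l) = Q²*l = l*Q²)
1/(X(482 - 1*(-112), -416) + 172624) = 1/(-416*(482 - 1*(-112))² + 172624) = 1/(-416*(482 + 112)² + 172624) = 1/(-416*594² + 172624) = 1/(-416*352836 + 172624) = 1/(-146779776 + 172624) = 1/(-146607152) = -1/146607152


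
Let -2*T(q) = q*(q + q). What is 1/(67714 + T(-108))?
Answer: 1/56050 ≈ 1.7841e-5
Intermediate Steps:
T(q) = -q² (T(q) = -q*(q + q)/2 = -q*2*q/2 = -q²)
1/(67714 + T(-108)) = 1/(67714 - 1*(-108)²) = 1/(67714 - 1*11664) = 1/(67714 - 11664) = 1/56050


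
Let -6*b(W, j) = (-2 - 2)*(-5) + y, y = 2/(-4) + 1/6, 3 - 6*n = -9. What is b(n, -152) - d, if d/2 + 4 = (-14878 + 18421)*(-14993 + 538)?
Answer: 1843706425/18 ≈ 1.0243e+8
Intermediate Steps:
n = 2 (n = ½ - ⅙*(-9) = ½ + 3/2 = 2)
y = -⅓ (y = 2*(-¼) + 1*(⅙) = -½ + ⅙ = -⅓ ≈ -0.33333)
d = -102428138 (d = -8 + 2*((-14878 + 18421)*(-14993 + 538)) = -8 + 2*(3543*(-14455)) = -8 + 2*(-51214065) = -8 - 102428130 = -102428138)
b(W, j) = -59/18 (b(W, j) = -((-2 - 2)*(-5) - ⅓)/6 = -(-4*(-5) - ⅓)/6 = -(20 - ⅓)/6 = -⅙*59/3 = -59/18)
b(n, -152) - d = -59/18 - 1*(-102428138) = -59/18 + 102428138 = 1843706425/18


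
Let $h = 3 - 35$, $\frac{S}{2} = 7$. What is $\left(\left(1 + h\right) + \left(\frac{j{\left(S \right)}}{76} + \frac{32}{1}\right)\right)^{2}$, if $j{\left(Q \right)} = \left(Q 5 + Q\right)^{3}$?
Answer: $\frac{21961758025}{361} \approx 6.0836 \cdot 10^{7}$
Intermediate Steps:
$S = 14$ ($S = 2 \cdot 7 = 14$)
$j{\left(Q \right)} = 216 Q^{3}$ ($j{\left(Q \right)} = \left(5 Q + Q\right)^{3} = \left(6 Q\right)^{3} = 216 Q^{3}$)
$h = -32$ ($h = 3 - 35 = -32$)
$\left(\left(1 + h\right) + \left(\frac{j{\left(S \right)}}{76} + \frac{32}{1}\right)\right)^{2} = \left(\left(1 - 32\right) + \left(\frac{216 \cdot 14^{3}}{76} + \frac{32}{1}\right)\right)^{2} = \left(-31 + \left(216 \cdot 2744 \cdot \frac{1}{76} + 32 \cdot 1\right)\right)^{2} = \left(-31 + \left(592704 \cdot \frac{1}{76} + 32\right)\right)^{2} = \left(-31 + \left(\frac{148176}{19} + 32\right)\right)^{2} = \left(-31 + \frac{148784}{19}\right)^{2} = \left(\frac{148195}{19}\right)^{2} = \frac{21961758025}{361}$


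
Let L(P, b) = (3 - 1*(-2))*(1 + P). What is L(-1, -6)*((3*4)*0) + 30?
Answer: 30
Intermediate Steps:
L(P, b) = 5 + 5*P (L(P, b) = (3 + 2)*(1 + P) = 5*(1 + P) = 5 + 5*P)
L(-1, -6)*((3*4)*0) + 30 = (5 + 5*(-1))*((3*4)*0) + 30 = (5 - 5)*(12*0) + 30 = 0*0 + 30 = 0 + 30 = 30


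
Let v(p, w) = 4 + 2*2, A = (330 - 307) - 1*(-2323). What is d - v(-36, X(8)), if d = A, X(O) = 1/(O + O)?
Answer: 2338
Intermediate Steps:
X(O) = 1/(2*O)
A = 2346 (A = 23 + 2323 = 2346)
d = 2346
v(p, w) = 8 (v(p, w) = 4 + 4 = 8)
d - v(-36, X(8)) = 2346 - 1*8 = 2346 - 8 = 2338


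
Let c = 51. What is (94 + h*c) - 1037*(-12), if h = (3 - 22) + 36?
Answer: 13405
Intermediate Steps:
h = 17 (h = -19 + 36 = 17)
(94 + h*c) - 1037*(-12) = (94 + 17*51) - 1037*(-12) = (94 + 867) - 1*(-12444) = 961 + 12444 = 13405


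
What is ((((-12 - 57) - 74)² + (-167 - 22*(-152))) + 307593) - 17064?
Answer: 314155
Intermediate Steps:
((((-12 - 57) - 74)² + (-167 - 22*(-152))) + 307593) - 17064 = (((-69 - 74)² + (-167 + 3344)) + 307593) - 17064 = (((-143)² + 3177) + 307593) - 17064 = ((20449 + 3177) + 307593) - 17064 = (23626 + 307593) - 17064 = 331219 - 17064 = 314155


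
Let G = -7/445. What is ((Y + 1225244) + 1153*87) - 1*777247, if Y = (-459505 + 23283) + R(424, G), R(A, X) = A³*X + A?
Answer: -483508218/445 ≈ -1.0865e+6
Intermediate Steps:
G = -7/445 (G = -7*1/445 = -7/445 ≈ -0.015730)
R(A, X) = A + X*A³ (R(A, X) = X*A³ + A = A + X*A³)
Y = -727505278/445 (Y = (-459505 + 23283) + (424 - 7/445*424³) = -436222 + (424 - 7/445*76225024) = -436222 + (424 - 533575168/445) = -436222 - 533386488/445 = -727505278/445 ≈ -1.6348e+6)
((Y + 1225244) + 1153*87) - 1*777247 = ((-727505278/445 + 1225244) + 1153*87) - 1*777247 = (-182271698/445 + 100311) - 777247 = -137633303/445 - 777247 = -483508218/445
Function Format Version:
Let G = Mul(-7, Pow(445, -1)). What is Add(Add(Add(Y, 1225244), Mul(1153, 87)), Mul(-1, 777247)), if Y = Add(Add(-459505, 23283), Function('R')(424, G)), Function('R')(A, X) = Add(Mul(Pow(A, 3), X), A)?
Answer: Rational(-483508218, 445) ≈ -1.0865e+6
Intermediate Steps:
G = Rational(-7, 445) (G = Mul(-7, Rational(1, 445)) = Rational(-7, 445) ≈ -0.015730)
Function('R')(A, X) = Add(A, Mul(X, Pow(A, 3))) (Function('R')(A, X) = Add(Mul(X, Pow(A, 3)), A) = Add(A, Mul(X, Pow(A, 3))))
Y = Rational(-727505278, 445) (Y = Add(Add(-459505, 23283), Add(424, Mul(Rational(-7, 445), Pow(424, 3)))) = Add(-436222, Add(424, Mul(Rational(-7, 445), 76225024))) = Add(-436222, Add(424, Rational(-533575168, 445))) = Add(-436222, Rational(-533386488, 445)) = Rational(-727505278, 445) ≈ -1.6348e+6)
Add(Add(Add(Y, 1225244), Mul(1153, 87)), Mul(-1, 777247)) = Add(Add(Add(Rational(-727505278, 445), 1225244), Mul(1153, 87)), Mul(-1, 777247)) = Add(Add(Rational(-182271698, 445), 100311), -777247) = Add(Rational(-137633303, 445), -777247) = Rational(-483508218, 445)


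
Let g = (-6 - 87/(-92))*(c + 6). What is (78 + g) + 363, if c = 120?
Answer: -9009/46 ≈ -195.85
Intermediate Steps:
g = -29295/46 (g = (-6 - 87/(-92))*(120 + 6) = (-6 - 87*(-1/92))*126 = (-6 + 87/92)*126 = -465/92*126 = -29295/46 ≈ -636.85)
(78 + g) + 363 = (78 - 29295/46) + 363 = -25707/46 + 363 = -9009/46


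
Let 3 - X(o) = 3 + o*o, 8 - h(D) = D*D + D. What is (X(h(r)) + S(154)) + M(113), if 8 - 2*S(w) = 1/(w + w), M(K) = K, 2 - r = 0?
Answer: 69607/616 ≈ 113.00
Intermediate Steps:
r = 2 (r = 2 - 1*0 = 2 + 0 = 2)
h(D) = 8 - D - D**2 (h(D) = 8 - (D*D + D) = 8 - (D**2 + D) = 8 - (D + D**2) = 8 + (-D - D**2) = 8 - D - D**2)
X(o) = -o**2 (X(o) = 3 - (3 + o*o) = 3 - (3 + o**2) = 3 + (-3 - o**2) = -o**2)
S(w) = 4 - 1/(4*w) (S(w) = 4 - 1/(2*(w + w)) = 4 - 1/(2*w)/2 = 4 - 1/(4*w))
(X(h(r)) + S(154)) + M(113) = (-(8 - 1*2 - 1*2**2)**2 + (4 - 1/4/154)) + 113 = (-(8 - 2 - 1*4)**2 + (4 - 1/4*1/154)) + 113 = (-(8 - 2 - 4)**2 + (4 - 1/616)) + 113 = (-1*2**2 + 2463/616) + 113 = (-1*4 + 2463/616) + 113 = (-4 + 2463/616) + 113 = -1/616 + 113 = 69607/616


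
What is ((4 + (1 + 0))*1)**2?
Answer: 25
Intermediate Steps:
((4 + (1 + 0))*1)**2 = ((4 + 1)*1)**2 = (5*1)**2 = 5**2 = 25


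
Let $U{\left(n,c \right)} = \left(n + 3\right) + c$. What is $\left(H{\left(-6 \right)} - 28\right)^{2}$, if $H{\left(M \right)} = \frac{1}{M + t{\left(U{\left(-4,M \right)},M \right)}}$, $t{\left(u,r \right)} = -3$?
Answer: $\frac{64009}{81} \approx 790.23$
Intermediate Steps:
$U{\left(n,c \right)} = 3 + c + n$ ($U{\left(n,c \right)} = \left(3 + n\right) + c = 3 + c + n$)
$H{\left(M \right)} = \frac{1}{-3 + M}$ ($H{\left(M \right)} = \frac{1}{M - 3} = \frac{1}{-3 + M}$)
$\left(H{\left(-6 \right)} - 28\right)^{2} = \left(\frac{1}{-3 - 6} - 28\right)^{2} = \left(\frac{1}{-9} - 28\right)^{2} = \left(- \frac{1}{9} - 28\right)^{2} = \left(- \frac{253}{9}\right)^{2} = \frac{64009}{81}$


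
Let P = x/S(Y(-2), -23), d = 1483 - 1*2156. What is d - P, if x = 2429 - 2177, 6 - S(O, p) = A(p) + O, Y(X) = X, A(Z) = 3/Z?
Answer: -131647/187 ≈ -703.99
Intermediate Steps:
S(O, p) = 6 - O - 3/p (S(O, p) = 6 - (3/p + O) = 6 - (O + 3/p) = 6 + (-O - 3/p) = 6 - O - 3/p)
x = 252
d = -673 (d = 1483 - 2156 = -673)
P = 5796/187 (P = 252/(6 - 1*(-2) - 3/(-23)) = 252/(6 + 2 - 3*(-1/23)) = 252/(6 + 2 + 3/23) = 252/(187/23) = 252*(23/187) = 5796/187 ≈ 30.995)
d - P = -673 - 1*5796/187 = -673 - 5796/187 = -131647/187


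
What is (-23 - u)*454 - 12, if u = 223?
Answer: -111696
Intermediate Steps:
(-23 - u)*454 - 12 = (-23 - 1*223)*454 - 12 = (-23 - 223)*454 - 12 = -246*454 - 12 = -111684 - 12 = -111696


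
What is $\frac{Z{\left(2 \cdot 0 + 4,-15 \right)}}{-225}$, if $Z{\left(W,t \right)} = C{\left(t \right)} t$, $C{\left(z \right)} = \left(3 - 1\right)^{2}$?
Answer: $\frac{4}{15} \approx 0.26667$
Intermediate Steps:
$C{\left(z \right)} = 4$ ($C{\left(z \right)} = 2^{2} = 4$)
$Z{\left(W,t \right)} = 4 t$
$\frac{Z{\left(2 \cdot 0 + 4,-15 \right)}}{-225} = \frac{4 \left(-15\right)}{-225} = \left(-60\right) \left(- \frac{1}{225}\right) = \frac{4}{15}$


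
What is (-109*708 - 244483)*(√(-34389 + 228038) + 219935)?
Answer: -70743192425 - 321655*√193649 ≈ -7.0885e+10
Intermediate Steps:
(-109*708 - 244483)*(√(-34389 + 228038) + 219935) = (-77172 - 244483)*(√193649 + 219935) = -321655*(219935 + √193649) = -70743192425 - 321655*√193649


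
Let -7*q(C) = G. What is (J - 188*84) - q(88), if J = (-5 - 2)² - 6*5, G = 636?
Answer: -109775/7 ≈ -15682.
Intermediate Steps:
q(C) = -636/7 (q(C) = -⅐*636 = -636/7)
J = 19 (J = (-7)² - 30 = 49 - 30 = 19)
(J - 188*84) - q(88) = (19 - 188*84) - 1*(-636/7) = (19 - 15792) + 636/7 = -15773 + 636/7 = -109775/7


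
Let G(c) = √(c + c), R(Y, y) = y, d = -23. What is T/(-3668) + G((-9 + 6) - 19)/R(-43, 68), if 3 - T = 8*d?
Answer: -187/3668 + I*√11/34 ≈ -0.050981 + 0.097548*I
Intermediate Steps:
G(c) = √2*√c (G(c) = √(2*c) = √2*√c)
T = 187 (T = 3 - 8*(-23) = 3 - 1*(-184) = 3 + 184 = 187)
T/(-3668) + G((-9 + 6) - 19)/R(-43, 68) = 187/(-3668) + (√2*√((-9 + 6) - 19))/68 = 187*(-1/3668) + (√2*√(-3 - 19))*(1/68) = -187/3668 + (√2*√(-22))*(1/68) = -187/3668 + (√2*(I*√22))*(1/68) = -187/3668 + (2*I*√11)*(1/68) = -187/3668 + I*√11/34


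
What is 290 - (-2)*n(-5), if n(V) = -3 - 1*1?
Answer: 282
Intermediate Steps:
n(V) = -4 (n(V) = -3 - 1 = -4)
290 - (-2)*n(-5) = 290 - (-2)*(-4) = 290 - 1*8 = 290 - 8 = 282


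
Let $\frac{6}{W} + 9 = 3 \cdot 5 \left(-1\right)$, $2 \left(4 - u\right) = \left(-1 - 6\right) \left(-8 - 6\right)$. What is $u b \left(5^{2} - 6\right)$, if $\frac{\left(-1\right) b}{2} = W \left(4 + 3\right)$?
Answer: $- \frac{5985}{2} \approx -2992.5$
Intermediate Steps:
$u = -45$ ($u = 4 - \frac{\left(-1 - 6\right) \left(-8 - 6\right)}{2} = 4 - \frac{\left(-7\right) \left(-14\right)}{2} = 4 - 49 = -45$)
$W = - \frac{1}{4}$ ($W = \frac{6}{-9 + 3 \cdot 5 \left(-1\right)} = \frac{6}{-9 + 15 \left(-1\right)} = \frac{6}{-9 - 15} = \frac{6}{-24} = 6 \left(- \frac{1}{24}\right) = - \frac{1}{4} \approx -0.25$)
$b = \frac{7}{2}$ ($b = - 2 \left(- \frac{4 + 3}{4}\right) = - 2 \left(\left(- \frac{1}{4}\right) 7\right) = \left(-2\right) \left(- \frac{7}{4}\right) = \frac{7}{2} \approx 3.5$)
$u b \left(5^{2} - 6\right) = \left(-45\right) \frac{7}{2} \left(5^{2} - 6\right) = - \frac{315 \left(25 - 6\right)}{2} = \left(- \frac{315}{2}\right) 19 = - \frac{5985}{2}$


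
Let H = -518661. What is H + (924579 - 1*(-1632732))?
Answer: 2038650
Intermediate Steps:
H + (924579 - 1*(-1632732)) = -518661 + (924579 - 1*(-1632732)) = -518661 + (924579 + 1632732) = -518661 + 2557311 = 2038650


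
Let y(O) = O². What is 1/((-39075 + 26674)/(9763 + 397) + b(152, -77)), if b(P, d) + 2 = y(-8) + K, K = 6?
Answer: 10160/678479 ≈ 0.014975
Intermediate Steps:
b(P, d) = 68 (b(P, d) = -2 + ((-8)² + 6) = -2 + (64 + 6) = -2 + 70 = 68)
1/((-39075 + 26674)/(9763 + 397) + b(152, -77)) = 1/((-39075 + 26674)/(9763 + 397) + 68) = 1/(-12401/10160 + 68) = 1/(678479/10160) = 10160/678479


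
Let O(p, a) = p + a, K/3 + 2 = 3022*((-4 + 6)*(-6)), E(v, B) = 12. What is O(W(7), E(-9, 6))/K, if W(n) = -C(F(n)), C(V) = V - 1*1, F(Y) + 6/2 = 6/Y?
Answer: -53/380793 ≈ -0.00013918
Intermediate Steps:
F(Y) = -3 + 6/Y
C(V) = -1 + V (C(V) = V - 1 = -1 + V)
W(n) = 4 - 6/n (W(n) = -(-1 + (-3 + 6/n)) = -(-4 + 6/n) = 4 - 6/n)
K = -108798 (K = -6 + 3*(3022*((-4 + 6)*(-6))) = -6 + 3*(3022*(2*(-6))) = -6 + 3*(3022*(-12)) = -6 + 3*(-36264) = -6 - 108792 = -108798)
O(p, a) = a + p
O(W(7), E(-9, 6))/K = (12 + (4 - 6/7))/(-108798) = (12 + (4 - 6*⅐))*(-1/108798) = (12 + (4 - 6/7))*(-1/108798) = (12 + 22/7)*(-1/108798) = (106/7)*(-1/108798) = -53/380793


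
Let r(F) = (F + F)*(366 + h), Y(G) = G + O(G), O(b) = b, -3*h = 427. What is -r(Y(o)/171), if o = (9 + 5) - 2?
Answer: -10736/171 ≈ -62.784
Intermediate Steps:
h = -427/3 (h = -⅓*427 = -427/3 ≈ -142.33)
o = 12 (o = 14 - 2 = 12)
Y(G) = 2*G (Y(G) = G + G = 2*G)
r(F) = 1342*F/3 (r(F) = (F + F)*(366 - 427/3) = (2*F)*(671/3) = 1342*F/3)
-r(Y(o)/171) = -1342*(2*12)/171/3 = -1342*24*(1/171)/3 = -1342*8/(3*57) = -1*10736/171 = -10736/171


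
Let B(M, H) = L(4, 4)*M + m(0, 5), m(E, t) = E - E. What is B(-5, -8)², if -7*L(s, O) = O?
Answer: 400/49 ≈ 8.1633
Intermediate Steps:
L(s, O) = -O/7
m(E, t) = 0
B(M, H) = -4*M/7 (B(M, H) = (-⅐*4)*M + 0 = -4*M/7 + 0 = -4*M/7)
B(-5, -8)² = (-4/7*(-5))² = (20/7)² = 400/49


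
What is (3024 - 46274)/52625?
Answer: -346/421 ≈ -0.82185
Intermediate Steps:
(3024 - 46274)/52625 = -43250*1/52625 = -346/421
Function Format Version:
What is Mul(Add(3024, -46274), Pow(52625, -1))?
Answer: Rational(-346, 421) ≈ -0.82185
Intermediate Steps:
Mul(Add(3024, -46274), Pow(52625, -1)) = Mul(-43250, Rational(1, 52625)) = Rational(-346, 421)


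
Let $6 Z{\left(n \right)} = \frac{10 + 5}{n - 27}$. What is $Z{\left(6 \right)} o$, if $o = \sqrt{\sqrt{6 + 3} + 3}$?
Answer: $- \frac{5 \sqrt{6}}{42} \approx -0.29161$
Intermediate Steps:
$Z{\left(n \right)} = \frac{5}{2 \left(-27 + n\right)}$ ($Z{\left(n \right)} = \frac{\left(10 + 5\right) \frac{1}{n - 27}}{6} = \frac{15 \frac{1}{-27 + n}}{6} = \frac{5}{2 \left(-27 + n\right)}$)
$o = \sqrt{6}$ ($o = \sqrt{\sqrt{9} + 3} = \sqrt{3 + 3} = \sqrt{6} \approx 2.4495$)
$Z{\left(6 \right)} o = \frac{5}{2 \left(-27 + 6\right)} \sqrt{6} = \frac{5}{2 \left(-21\right)} \sqrt{6} = \frac{5}{2} \left(- \frac{1}{21}\right) \sqrt{6} = - \frac{5 \sqrt{6}}{42}$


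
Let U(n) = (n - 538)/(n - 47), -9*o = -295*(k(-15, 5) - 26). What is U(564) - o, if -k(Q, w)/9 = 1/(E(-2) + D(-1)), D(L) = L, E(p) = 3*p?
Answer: 26386733/32571 ≈ 810.13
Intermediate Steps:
k(Q, w) = 9/7 (k(Q, w) = -9/(3*(-2) - 1) = -9/(-6 - 1) = -9/(-7) = -9*(-⅐) = 9/7)
o = -51035/63 (o = -(-295)*(9/7 - 26)/9 = -(-295)*(-173)/(9*7) = -⅑*51035/7 = -51035/63 ≈ -810.08)
U(n) = (-538 + n)/(-47 + n)
U(564) - o = (-538 + 564)/(-47 + 564) - 1*(-51035/63) = 26/517 + 51035/63 = 26386733/32571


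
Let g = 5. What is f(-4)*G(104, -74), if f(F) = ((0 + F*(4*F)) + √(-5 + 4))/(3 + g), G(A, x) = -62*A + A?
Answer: -50752 - 793*I ≈ -50752.0 - 793.0*I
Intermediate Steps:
G(A, x) = -61*A
f(F) = F²/2 + I/8 (f(F) = ((0 + F*(4*F)) + √(-5 + 4))/(3 + 5) = ((0 + 4*F²) + √(-1))/8 = (4*F² + I)*(⅛) = (I + 4*F²)*(⅛) = F²/2 + I/8)
f(-4)*G(104, -74) = ((½)*(-4)² + I/8)*(-61*104) = ((½)*16 + I/8)*(-6344) = (8 + I/8)*(-6344) = -50752 - 793*I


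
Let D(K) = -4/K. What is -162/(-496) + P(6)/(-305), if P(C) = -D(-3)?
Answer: 75107/226920 ≈ 0.33098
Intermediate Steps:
P(C) = -4/3 (P(C) = -(-4)/(-3) = -(-4)*(-1)/3 = -1*4/3 = -4/3)
-162/(-496) + P(6)/(-305) = -162/(-496) - 4/3/(-305) = -162*(-1/496) - 4/3*(-1/305) = 81/248 + 4/915 = 75107/226920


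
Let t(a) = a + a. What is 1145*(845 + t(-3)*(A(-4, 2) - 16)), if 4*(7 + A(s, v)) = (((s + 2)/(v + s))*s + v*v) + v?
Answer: 1122100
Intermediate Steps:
A(s, v) = -7 + v/4 + v²/4 + s*(2 + s)/(4*(s + v)) (A(s, v) = -7 + ((((s + 2)/(v + s))*s + v*v) + v)/4 = -7 + ((((2 + s)/(s + v))*s + v²) + v)/4 = -7 + ((s*(2 + s)/(s + v) + v²) + v)/4 = -7 + ((v² + s*(2 + s)/(s + v)) + v)/4 = -7 + (v + v² + s*(2 + s)/(s + v))/4 = -7 + (v/4 + v²/4 + s*(2 + s)/(4*(s + v))) = -7 + v/4 + v²/4 + s*(2 + s)/(4*(s + v)))
t(a) = 2*a
1145*(845 + t(-3)*(A(-4, 2) - 16)) = 1145*(845 + (2*(-3))*(((-4)² + 2² + 2³ - 28*2 - 26*(-4) - 4*2 - 4*2²)/(4*(-4 + 2)) - 16)) = 1145*(845 - 6*((¼)*(16 + 4 + 8 - 56 + 104 - 8 - 4*4)/(-2) - 16)) = 1145*(845 - 6*((¼)*(-½)*(16 + 4 + 8 - 56 + 104 - 8 - 16) - 16)) = 1145*(845 - 6*((¼)*(-½)*52 - 16)) = 1145*(845 - 6*(-13/2 - 16)) = 1145*(845 - 6*(-45/2)) = 1145*(845 + 135) = 1145*980 = 1122100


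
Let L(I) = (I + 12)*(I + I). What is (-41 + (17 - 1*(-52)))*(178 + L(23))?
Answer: 50064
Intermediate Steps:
L(I) = 2*I*(12 + I) (L(I) = (12 + I)*(2*I) = 2*I*(12 + I))
(-41 + (17 - 1*(-52)))*(178 + L(23)) = (-41 + (17 - 1*(-52)))*(178 + 2*23*(12 + 23)) = (-41 + (17 + 52))*(178 + 2*23*35) = (-41 + 69)*(178 + 1610) = 28*1788 = 50064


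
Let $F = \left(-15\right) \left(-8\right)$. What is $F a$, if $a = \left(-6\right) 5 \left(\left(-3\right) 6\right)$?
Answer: $64800$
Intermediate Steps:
$F = 120$
$a = 540$ ($a = \left(-30\right) \left(-18\right) = 540$)
$F a = 120 \cdot 540 = 64800$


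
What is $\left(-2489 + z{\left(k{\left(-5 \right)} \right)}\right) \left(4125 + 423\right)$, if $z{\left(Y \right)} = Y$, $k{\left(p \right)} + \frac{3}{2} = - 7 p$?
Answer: $-11167614$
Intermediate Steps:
$k{\left(p \right)} = - \frac{3}{2} - 7 p$
$\left(-2489 + z{\left(k{\left(-5 \right)} \right)}\right) \left(4125 + 423\right) = \left(-2489 - - \frac{67}{2}\right) \left(4125 + 423\right) = \left(-2489 + \left(- \frac{3}{2} + 35\right)\right) 4548 = \left(-2489 + \frac{67}{2}\right) 4548 = \left(- \frac{4911}{2}\right) 4548 = -11167614$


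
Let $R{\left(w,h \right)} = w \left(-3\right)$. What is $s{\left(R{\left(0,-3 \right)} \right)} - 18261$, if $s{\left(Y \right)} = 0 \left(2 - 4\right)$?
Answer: $-18261$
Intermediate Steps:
$R{\left(w,h \right)} = - 3 w$
$s{\left(Y \right)} = 0$ ($s{\left(Y \right)} = 0 \left(-2\right) = 0$)
$s{\left(R{\left(0,-3 \right)} \right)} - 18261 = 0 - 18261 = -18261$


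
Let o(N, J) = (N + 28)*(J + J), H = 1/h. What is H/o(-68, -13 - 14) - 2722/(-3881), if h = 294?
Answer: 1728582761/2464590240 ≈ 0.70137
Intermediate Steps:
H = 1/294 ≈ 0.0034014
o(N, J) = 2*J*(28 + N) (o(N, J) = (28 + N)*(2*J) = 2*J*(28 + N))
H/o(-68, -13 - 14) - 2722/(-3881) = 1/(294*((2*(-13 - 14)*(28 - 68)))) - 2722/(-3881) = 1/(294*((2*(-27)*(-40)))) - 2722*(-1/3881) = (1/294)/2160 + 2722/3881 = (1/294)*(1/2160) + 2722/3881 = 1/635040 + 2722/3881 = 1728582761/2464590240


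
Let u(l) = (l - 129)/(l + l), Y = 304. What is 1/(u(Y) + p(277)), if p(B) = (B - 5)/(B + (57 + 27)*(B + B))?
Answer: 28462304/8357651 ≈ 3.4055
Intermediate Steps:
p(B) = (-5 + B)/(169*B) (p(B) = (-5 + B)/(B + 84*(2*B)) = (-5 + B)/(B + 168*B) = (-5 + B)/((169*B)) = (-5 + B)*(1/(169*B)) = (-5 + B)/(169*B))
u(l) = (-129 + l)/(2*l) (u(l) = (-129 + l)/((2*l)) = (-129 + l)*(1/(2*l)) = (-129 + l)/(2*l))
1/(u(Y) + p(277)) = 1/((1/2)*(-129 + 304)/304 + (1/169)*(-5 + 277)/277) = 1/((1/2)*(1/304)*175 + (1/169)*(1/277)*272) = 1/(175/608 + 272/46813) = 1/(8357651/28462304) = 28462304/8357651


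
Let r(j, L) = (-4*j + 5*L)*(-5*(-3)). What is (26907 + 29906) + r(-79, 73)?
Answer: 67028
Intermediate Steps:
r(j, L) = -60*j + 75*L (r(j, L) = (-4*j + 5*L)*15 = -60*j + 75*L)
(26907 + 29906) + r(-79, 73) = (26907 + 29906) + (-60*(-79) + 75*73) = 56813 + (4740 + 5475) = 56813 + 10215 = 67028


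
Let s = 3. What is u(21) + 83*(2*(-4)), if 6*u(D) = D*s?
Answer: -1307/2 ≈ -653.50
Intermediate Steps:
u(D) = D/2 (u(D) = (D*3)/6 = (3*D)/6 = D/2)
u(21) + 83*(2*(-4)) = (1/2)*21 + 83*(2*(-4)) = 21/2 + 83*(-8) = 21/2 - 664 = -1307/2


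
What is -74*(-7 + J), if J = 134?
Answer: -9398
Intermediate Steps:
-74*(-7 + J) = -74*(-7 + 134) = -74*127 = -9398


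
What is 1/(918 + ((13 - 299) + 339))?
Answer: 1/971 ≈ 0.0010299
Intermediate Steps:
1/(918 + ((13 - 299) + 339)) = 1/(918 + (-286 + 339)) = 1/(918 + 53) = 1/971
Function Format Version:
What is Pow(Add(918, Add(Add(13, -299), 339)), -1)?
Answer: Rational(1, 971) ≈ 0.0010299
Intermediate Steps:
Pow(Add(918, Add(Add(13, -299), 339)), -1) = Pow(Add(918, Add(-286, 339)), -1) = Pow(Add(918, 53), -1) = Pow(971, -1) = Rational(1, 971)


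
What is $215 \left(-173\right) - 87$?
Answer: $-37282$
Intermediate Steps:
$215 \left(-173\right) - 87 = -37195 - 87 = -37282$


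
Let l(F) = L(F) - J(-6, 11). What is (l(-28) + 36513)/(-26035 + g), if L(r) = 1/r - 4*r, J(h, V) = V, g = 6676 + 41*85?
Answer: -1025191/444472 ≈ -2.3065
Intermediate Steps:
g = 10161 (g = 6676 + 3485 = 10161)
l(F) = -11 + 1/F - 4*F (l(F) = (1/F - 4*F) - 1*11 = (1/F - 4*F) - 11 = -11 + 1/F - 4*F)
(l(-28) + 36513)/(-26035 + g) = ((-11 + 1/(-28) - 4*(-28)) + 36513)/(-26035 + 10161) = ((-11 - 1/28 + 112) + 36513)/(-15874) = (2827/28 + 36513)*(-1/15874) = (1025191/28)*(-1/15874) = -1025191/444472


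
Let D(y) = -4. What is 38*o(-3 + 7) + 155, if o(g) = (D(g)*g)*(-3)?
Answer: 1979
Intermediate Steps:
o(g) = 12*g (o(g) = -4*g*(-3) = 12*g)
38*o(-3 + 7) + 155 = 38*(12*(-3 + 7)) + 155 = 38*(12*4) + 155 = 38*48 + 155 = 1824 + 155 = 1979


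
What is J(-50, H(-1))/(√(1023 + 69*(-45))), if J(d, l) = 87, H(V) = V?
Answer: -29*I*√2082/694 ≈ -1.9067*I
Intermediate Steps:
J(-50, H(-1))/(√(1023 + 69*(-45))) = 87/(√(1023 + 69*(-45))) = 87/(√(1023 - 3105)) = 87/(√(-2082)) = 87/((I*√2082)) = 87*(-I*√2082/2082) = -29*I*√2082/694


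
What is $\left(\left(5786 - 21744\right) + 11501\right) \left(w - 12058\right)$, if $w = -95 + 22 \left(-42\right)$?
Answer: $58284189$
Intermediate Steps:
$w = -1019$ ($w = -95 - 924 = -1019$)
$\left(\left(5786 - 21744\right) + 11501\right) \left(w - 12058\right) = \left(\left(5786 - 21744\right) + 11501\right) \left(-1019 - 12058\right) = \left(-15958 + 11501\right) \left(-13077\right) = \left(-4457\right) \left(-13077\right) = 58284189$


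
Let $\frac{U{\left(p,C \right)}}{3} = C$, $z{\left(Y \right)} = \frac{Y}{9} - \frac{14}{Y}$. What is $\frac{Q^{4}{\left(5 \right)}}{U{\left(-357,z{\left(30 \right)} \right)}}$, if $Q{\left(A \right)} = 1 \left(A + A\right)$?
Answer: $\frac{50000}{43} \approx 1162.8$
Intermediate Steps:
$z{\left(Y \right)} = - \frac{14}{Y} + \frac{Y}{9}$ ($z{\left(Y \right)} = Y \frac{1}{9} - \frac{14}{Y} = \frac{Y}{9} - \frac{14}{Y} = - \frac{14}{Y} + \frac{Y}{9}$)
$Q{\left(A \right)} = 2 A$ ($Q{\left(A \right)} = 1 \cdot 2 A = 2 A$)
$U{\left(p,C \right)} = 3 C$
$\frac{Q^{4}{\left(5 \right)}}{U{\left(-357,z{\left(30 \right)} \right)}} = \frac{\left(2 \cdot 5\right)^{4}}{3 \left(- \frac{14}{30} + \frac{1}{9} \cdot 30\right)} = \frac{10^{4}}{3 \left(\left(-14\right) \frac{1}{30} + \frac{10}{3}\right)} = \frac{10000}{3 \left(- \frac{7}{15} + \frac{10}{3}\right)} = \frac{10000}{3 \cdot \frac{43}{15}} = \frac{10000}{\frac{43}{5}} = 10000 \cdot \frac{5}{43} = \frac{50000}{43}$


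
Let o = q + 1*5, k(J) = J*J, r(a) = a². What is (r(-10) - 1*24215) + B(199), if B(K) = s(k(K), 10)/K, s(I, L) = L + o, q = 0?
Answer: -4798870/199 ≈ -24115.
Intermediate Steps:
k(J) = J²
o = 5 (o = 0 + 1*5 = 0 + 5 = 5)
s(I, L) = 5 + L (s(I, L) = L + 5 = 5 + L)
B(K) = 15/K (B(K) = (5 + 10)/K = 15/K)
(r(-10) - 1*24215) + B(199) = ((-10)² - 1*24215) + 15/199 = (100 - 24215) + 15*(1/199) = -24115 + 15/199 = -4798870/199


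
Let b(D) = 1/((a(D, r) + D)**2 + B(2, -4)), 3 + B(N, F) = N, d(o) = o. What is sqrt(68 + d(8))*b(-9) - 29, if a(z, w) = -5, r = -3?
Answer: -29 + 2*sqrt(19)/195 ≈ -28.955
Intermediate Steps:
B(N, F) = -3 + N
b(D) = 1/(-1 + (-5 + D)**2) (b(D) = 1/((-5 + D)**2 + (-3 + 2)) = 1/((-5 + D)**2 - 1) = 1/(-1 + (-5 + D)**2))
sqrt(68 + d(8))*b(-9) - 29 = sqrt(68 + 8)/(-1 + (-5 - 9)**2) - 29 = sqrt(76)/(-1 + (-14)**2) - 29 = (2*sqrt(19))/(-1 + 196) - 29 = (2*sqrt(19))/195 - 29 = (2*sqrt(19))*(1/195) - 29 = 2*sqrt(19)/195 - 29 = -29 + 2*sqrt(19)/195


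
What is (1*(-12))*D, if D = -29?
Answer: 348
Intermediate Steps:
(1*(-12))*D = (1*(-12))*(-29) = -12*(-29) = 348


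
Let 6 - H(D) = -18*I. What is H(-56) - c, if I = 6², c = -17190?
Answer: 17844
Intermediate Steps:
I = 36
H(D) = 654 (H(D) = 6 - (-18)*36 = 6 - 1*(-648) = 6 + 648 = 654)
H(-56) - c = 654 - 1*(-17190) = 654 + 17190 = 17844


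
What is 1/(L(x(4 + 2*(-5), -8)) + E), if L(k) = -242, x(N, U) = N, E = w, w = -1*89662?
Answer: -1/89904 ≈ -1.1123e-5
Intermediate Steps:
w = -89662
E = -89662
1/(L(x(4 + 2*(-5), -8)) + E) = 1/(-242 - 89662) = 1/(-89904) = -1/89904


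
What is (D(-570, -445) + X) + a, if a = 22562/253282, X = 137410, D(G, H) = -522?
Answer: 17335644489/126641 ≈ 1.3689e+5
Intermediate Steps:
a = 11281/126641 (a = 22562*(1/253282) = 11281/126641 ≈ 0.089079)
(D(-570, -445) + X) + a = (-522 + 137410) + 11281/126641 = 136888 + 11281/126641 = 17335644489/126641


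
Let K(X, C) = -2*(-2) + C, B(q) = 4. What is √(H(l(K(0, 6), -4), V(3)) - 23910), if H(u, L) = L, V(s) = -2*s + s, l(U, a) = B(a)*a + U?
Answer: 3*I*√2657 ≈ 154.64*I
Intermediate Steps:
K(X, C) = 4 + C
l(U, a) = U + 4*a (l(U, a) = 4*a + U = U + 4*a)
V(s) = -s
√(H(l(K(0, 6), -4), V(3)) - 23910) = √(-1*3 - 23910) = √(-3 - 23910) = √(-23913) = 3*I*√2657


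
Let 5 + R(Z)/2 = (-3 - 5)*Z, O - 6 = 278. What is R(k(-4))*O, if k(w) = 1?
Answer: -7384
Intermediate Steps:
O = 284 (O = 6 + 278 = 284)
R(Z) = -10 - 16*Z (R(Z) = -10 + 2*((-3 - 5)*Z) = -10 + 2*(-8*Z) = -10 - 16*Z)
R(k(-4))*O = (-10 - 16*1)*284 = (-10 - 16)*284 = -26*284 = -7384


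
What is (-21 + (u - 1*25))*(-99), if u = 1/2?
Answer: 9009/2 ≈ 4504.5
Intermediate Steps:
u = ½ ≈ 0.50000
(-21 + (u - 1*25))*(-99) = (-21 + (½ - 1*25))*(-99) = (-21 + (½ - 25))*(-99) = (-21 - 49/2)*(-99) = -91/2*(-99) = 9009/2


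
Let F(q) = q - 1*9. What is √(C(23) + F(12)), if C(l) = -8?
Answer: I*√5 ≈ 2.2361*I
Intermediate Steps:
F(q) = -9 + q (F(q) = q - 9 = -9 + q)
√(C(23) + F(12)) = √(-8 + (-9 + 12)) = √(-8 + 3) = √(-5) = I*√5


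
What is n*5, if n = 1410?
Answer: 7050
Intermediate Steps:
n*5 = 1410*5 = 7050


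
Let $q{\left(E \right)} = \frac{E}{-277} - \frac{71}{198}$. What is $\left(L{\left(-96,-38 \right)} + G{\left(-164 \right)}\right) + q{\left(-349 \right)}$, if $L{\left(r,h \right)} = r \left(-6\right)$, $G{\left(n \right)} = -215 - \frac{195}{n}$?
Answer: $\frac{1632952447}{4497372} \approx 363.09$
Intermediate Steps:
$G{\left(n \right)} = -215 - \frac{195}{n}$
$L{\left(r,h \right)} = - 6 r$
$q{\left(E \right)} = - \frac{71}{198} - \frac{E}{277}$ ($q{\left(E \right)} = E \left(- \frac{1}{277}\right) - \frac{71}{198} = - \frac{E}{277} - \frac{71}{198} = - \frac{71}{198} - \frac{E}{277}$)
$\left(L{\left(-96,-38 \right)} + G{\left(-164 \right)}\right) + q{\left(-349 \right)} = \left(\left(-6\right) \left(-96\right) - \left(215 + \frac{195}{-164}\right)\right) - - \frac{49435}{54846} = \left(576 - \frac{35065}{164}\right) + \left(- \frac{71}{198} + \frac{349}{277}\right) = \left(576 + \left(-215 + \frac{195}{164}\right)\right) + \frac{49435}{54846} = \left(576 - \frac{35065}{164}\right) + \frac{49435}{54846} = \frac{59399}{164} + \frac{49435}{54846} = \frac{1632952447}{4497372}$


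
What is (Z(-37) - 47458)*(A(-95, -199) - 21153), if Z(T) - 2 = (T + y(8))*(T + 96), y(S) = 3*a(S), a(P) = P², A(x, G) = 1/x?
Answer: 76987333696/95 ≈ 8.1039e+8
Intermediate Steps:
y(S) = 3*S²
Z(T) = 2 + (96 + T)*(192 + T) (Z(T) = 2 + (T + 3*8²)*(T + 96) = 2 + (T + 3*64)*(96 + T) = 2 + (T + 192)*(96 + T) = 2 + (192 + T)*(96 + T) = 2 + (96 + T)*(192 + T))
(Z(-37) - 47458)*(A(-95, -199) - 21153) = ((18434 + (-37)² + 288*(-37)) - 47458)*(1/(-95) - 21153) = ((18434 + 1369 - 10656) - 47458)*(-1/95 - 21153) = (9147 - 47458)*(-2009536/95) = -38311*(-2009536/95) = 76987333696/95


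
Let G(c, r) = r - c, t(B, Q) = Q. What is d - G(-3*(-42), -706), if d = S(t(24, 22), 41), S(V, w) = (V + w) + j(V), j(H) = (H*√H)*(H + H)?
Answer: 895 + 968*√22 ≈ 5435.3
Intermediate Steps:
j(H) = 2*H^(5/2) (j(H) = H^(3/2)*(2*H) = 2*H^(5/2))
S(V, w) = V + w + 2*V^(5/2) (S(V, w) = (V + w) + 2*V^(5/2) = V + w + 2*V^(5/2))
d = 63 + 968*√22 (d = 22 + 41 + 2*22^(5/2) = 22 + 41 + 2*(484*√22) = 22 + 41 + 968*√22 = 63 + 968*√22 ≈ 4603.3)
d - G(-3*(-42), -706) = (63 + 968*√22) - (-706 - (-3)*(-42)) = (63 + 968*√22) - (-706 - 1*126) = (63 + 968*√22) - (-706 - 126) = (63 + 968*√22) - 1*(-832) = (63 + 968*√22) + 832 = 895 + 968*√22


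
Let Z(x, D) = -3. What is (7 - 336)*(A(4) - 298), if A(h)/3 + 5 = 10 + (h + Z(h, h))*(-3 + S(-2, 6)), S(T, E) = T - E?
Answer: 103964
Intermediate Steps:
A(h) = 114 - 33*h (A(h) = -15 + 3*(10 + (h - 3)*(-3 + (-2 - 1*6))) = -15 + 3*(10 + (-3 + h)*(-3 + (-2 - 6))) = -15 + 3*(10 + (-3 + h)*(-3 - 8)) = -15 + 3*(10 + (-3 + h)*(-11)) = -15 + 3*(10 + (33 - 11*h)) = -15 + 3*(43 - 11*h) = -15 + (129 - 33*h) = 114 - 33*h)
(7 - 336)*(A(4) - 298) = (7 - 336)*((114 - 33*4) - 298) = -329*((114 - 132) - 298) = -329*(-18 - 298) = -329*(-316) = 103964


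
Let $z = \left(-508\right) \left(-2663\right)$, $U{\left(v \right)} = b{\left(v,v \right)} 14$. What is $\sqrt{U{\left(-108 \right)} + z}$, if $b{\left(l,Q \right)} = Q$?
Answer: $2 \sqrt{337823} \approx 1162.5$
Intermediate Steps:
$U{\left(v \right)} = 14 v$ ($U{\left(v \right)} = v 14 = 14 v$)
$z = 1352804$
$\sqrt{U{\left(-108 \right)} + z} = \sqrt{14 \left(-108\right) + 1352804} = \sqrt{-1512 + 1352804} = \sqrt{1351292} = 2 \sqrt{337823}$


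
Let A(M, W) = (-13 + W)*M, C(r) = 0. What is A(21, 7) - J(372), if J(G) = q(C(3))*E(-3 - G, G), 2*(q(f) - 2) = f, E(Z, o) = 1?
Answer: -128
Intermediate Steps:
q(f) = 2 + f/2
A(M, W) = M*(-13 + W)
J(G) = 2 (J(G) = (2 + (1/2)*0)*1 = (2 + 0)*1 = 2*1 = 2)
A(21, 7) - J(372) = 21*(-13 + 7) - 1*2 = 21*(-6) - 2 = -126 - 2 = -128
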